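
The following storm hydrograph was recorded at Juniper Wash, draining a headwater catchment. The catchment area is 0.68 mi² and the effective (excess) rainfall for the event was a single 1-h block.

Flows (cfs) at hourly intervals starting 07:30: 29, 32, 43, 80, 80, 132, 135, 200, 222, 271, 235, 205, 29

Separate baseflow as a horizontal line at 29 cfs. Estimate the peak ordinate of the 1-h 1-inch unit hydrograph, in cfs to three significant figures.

Direct runoff: 0.0, 3.0, 14.0, 51.0, 51.0, 103.0, 106.0, 171.0, 193.0, 242.0, 206.0, 176.0, 0.0 cfs; ΣQ_DR = 1316 cfs, peak = 242.0 cfs.
Runoff depth d = ΣQ_DR·Δt / A = 1316 × 3600 / (0.68 mi²) = 2.999 in.
The 1-inch UH is the DRH scaled by (1 in)/d, so U_p = 242.0 × 1/2.999 = 80.7 cfs.

U_p ≈ 80.7 cfs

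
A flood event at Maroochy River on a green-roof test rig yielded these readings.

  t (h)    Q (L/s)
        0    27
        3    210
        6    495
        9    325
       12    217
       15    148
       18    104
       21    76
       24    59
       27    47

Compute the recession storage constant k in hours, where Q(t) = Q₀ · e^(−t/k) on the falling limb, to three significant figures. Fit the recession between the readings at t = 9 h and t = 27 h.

k ≈ 9.31 h

On the falling limb, Q drops from 325 to 47 L/s between t = 9 h and t = 27 h (Δt = 18 h).
k = −Δt / ln(Q₂/Q₁) = −18 / ln(47/325) = 9.31 h.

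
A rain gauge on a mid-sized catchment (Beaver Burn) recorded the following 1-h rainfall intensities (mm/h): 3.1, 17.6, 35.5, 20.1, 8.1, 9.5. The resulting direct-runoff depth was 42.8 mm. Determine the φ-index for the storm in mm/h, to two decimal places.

Only the 3 blocks with intensity above φ contribute runoff: 17.6, 35.5, 20.1 mm/h.
Σ(I−φ)·Δt = d  ⇒  (17.6+35.5+20.1 − 3φ)·1 = 42.8
φ = (73.20 − 42.8/1) / 3 = 10.13 mm/h.

φ ≈ 10.13 mm/h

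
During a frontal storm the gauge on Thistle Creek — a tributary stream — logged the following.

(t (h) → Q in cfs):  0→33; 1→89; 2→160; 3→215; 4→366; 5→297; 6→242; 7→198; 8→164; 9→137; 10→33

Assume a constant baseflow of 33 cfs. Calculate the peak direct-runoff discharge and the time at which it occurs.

Q_p = 333.0 cfs at t = 4 h

Subtracting baseflow gives direct-runoff ordinates: 0.0, 56.0, 127.0, 182.0, 333.0, 264.0, 209.0, 165.0, 131.0, 104.0, 0.0 cfs.
The maximum is 333.0 cfs, occurring at the reading for t = 4 h.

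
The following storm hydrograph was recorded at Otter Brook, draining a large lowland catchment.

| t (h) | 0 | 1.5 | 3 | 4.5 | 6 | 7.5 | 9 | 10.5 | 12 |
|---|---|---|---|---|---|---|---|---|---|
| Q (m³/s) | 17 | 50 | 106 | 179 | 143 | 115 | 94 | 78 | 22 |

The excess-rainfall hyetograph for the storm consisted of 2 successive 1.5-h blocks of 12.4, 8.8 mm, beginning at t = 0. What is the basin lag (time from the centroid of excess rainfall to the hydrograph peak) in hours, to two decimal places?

t_L ≈ 3.13 h

Centroid of excess rainfall: t_c = Σ P_i·t̄_i / ΣP_i = 1.3726 h (block centres at 0.75, 2.25 h).
Hydrograph peak occurs at t = 4.5 h, so basin lag t_L = 4.5 − 1.3726 = 3.13 h.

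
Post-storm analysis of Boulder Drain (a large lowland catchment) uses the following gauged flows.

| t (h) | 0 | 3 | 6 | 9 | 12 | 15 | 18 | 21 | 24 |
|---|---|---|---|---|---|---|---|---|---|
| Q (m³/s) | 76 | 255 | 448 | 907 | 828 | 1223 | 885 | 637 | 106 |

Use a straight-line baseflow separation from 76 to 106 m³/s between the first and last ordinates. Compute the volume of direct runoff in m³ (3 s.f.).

Direct-runoff ordinates (Q − Q_b): 0.00, 175.25, 364.50, 819.75, 737.00, 1128.25, 786.50, 534.75, 0.00 m³/s.
ΣQ_DR = 4546 m³/s.
With Δt = 3 h = 10800 s, V = ΣQ_DR · Δt = 4546 × 10800 = 4.91 × 10^7 m³.

V ≈ 4.91 × 10^7 m³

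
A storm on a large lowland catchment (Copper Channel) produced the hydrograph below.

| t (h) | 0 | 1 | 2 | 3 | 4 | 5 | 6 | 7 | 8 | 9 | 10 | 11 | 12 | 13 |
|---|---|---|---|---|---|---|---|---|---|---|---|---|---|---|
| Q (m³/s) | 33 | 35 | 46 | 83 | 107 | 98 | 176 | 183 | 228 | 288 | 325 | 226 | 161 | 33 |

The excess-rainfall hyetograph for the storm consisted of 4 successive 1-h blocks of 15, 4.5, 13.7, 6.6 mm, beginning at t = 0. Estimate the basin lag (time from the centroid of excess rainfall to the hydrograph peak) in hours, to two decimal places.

t_L ≈ 8.20 h

Centroid of excess rainfall: t_c = Σ P_i·t̄_i / ΣP_i = 1.7990 h (block centres at 0.5, 1.5, 2.5, 3.5 h).
Hydrograph peak occurs at t = 10 h, so basin lag t_L = 10 − 1.7990 = 8.20 h.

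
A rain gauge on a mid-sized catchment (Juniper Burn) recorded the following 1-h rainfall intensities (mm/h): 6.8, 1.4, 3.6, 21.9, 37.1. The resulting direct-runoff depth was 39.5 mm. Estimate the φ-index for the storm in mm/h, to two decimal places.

φ ≈ 9.75 mm/h

Only the 2 blocks with intensity above φ contribute runoff: 21.9, 37.1 mm/h.
Σ(I−φ)·Δt = d  ⇒  (21.9+37.1 − 2φ)·1 = 39.5
φ = (59.00 − 39.5/1) / 2 = 9.75 mm/h.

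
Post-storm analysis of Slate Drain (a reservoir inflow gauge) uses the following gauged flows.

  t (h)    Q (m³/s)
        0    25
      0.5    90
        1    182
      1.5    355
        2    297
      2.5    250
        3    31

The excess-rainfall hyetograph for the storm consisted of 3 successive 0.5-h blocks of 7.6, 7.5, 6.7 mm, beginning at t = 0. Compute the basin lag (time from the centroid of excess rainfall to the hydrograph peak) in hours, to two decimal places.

Centroid of excess rainfall: t_c = Σ P_i·t̄_i / ΣP_i = 0.7294 h (block centres at 0.25, 0.75, 1.25 h).
Hydrograph peak occurs at t = 1.5 h, so basin lag t_L = 1.5 − 0.7294 = 0.77 h.

t_L ≈ 0.77 h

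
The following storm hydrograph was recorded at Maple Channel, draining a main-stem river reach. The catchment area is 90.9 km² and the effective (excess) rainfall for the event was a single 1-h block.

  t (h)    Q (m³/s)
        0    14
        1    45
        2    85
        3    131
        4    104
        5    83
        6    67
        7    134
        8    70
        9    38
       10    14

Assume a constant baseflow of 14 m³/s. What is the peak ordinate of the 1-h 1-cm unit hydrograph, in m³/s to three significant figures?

Direct runoff: 0.0, 31.0, 71.0, 117.0, 90.0, 69.0, 53.0, 120.0, 56.0, 24.0, 0.0 m³/s; ΣQ_DR = 631.0 m³/s, peak = 120.0 m³/s.
Runoff depth d = ΣQ_DR·Δt / A = 631.0 × 3600 / (90.9 km²) = 24.99 mm.
The 1-cm UH is the DRH scaled by (10 mm)/d, so U_p = 120.0 × 10/24.99 = 48.0 m³/s.

U_p ≈ 48.0 m³/s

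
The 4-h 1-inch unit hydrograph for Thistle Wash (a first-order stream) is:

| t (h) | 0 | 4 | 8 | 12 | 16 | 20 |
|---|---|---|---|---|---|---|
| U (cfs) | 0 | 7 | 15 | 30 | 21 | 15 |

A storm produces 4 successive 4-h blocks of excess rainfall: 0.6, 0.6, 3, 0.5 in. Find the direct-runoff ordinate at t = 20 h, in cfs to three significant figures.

Q ≈ 119 cfs

By discrete convolution, Q_j = Σ (P_i / 1 in) · U_{j−i}.
At t = 20 h (j=5): Q = (0.6/1)·15 + (0.6/1)·21 + (3/1)·30 + (0.5/1)·15 = 119 cfs.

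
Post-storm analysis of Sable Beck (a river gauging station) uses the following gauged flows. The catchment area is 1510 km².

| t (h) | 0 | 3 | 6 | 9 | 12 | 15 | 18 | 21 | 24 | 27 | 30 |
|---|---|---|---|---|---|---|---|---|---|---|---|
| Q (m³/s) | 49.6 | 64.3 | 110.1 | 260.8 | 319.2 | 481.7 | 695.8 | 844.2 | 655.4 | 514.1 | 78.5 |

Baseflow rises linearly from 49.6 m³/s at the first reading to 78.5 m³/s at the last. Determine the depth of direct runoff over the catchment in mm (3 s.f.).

Direct runoff: 0.00, 11.81, 54.72, 202.53, 258.04, 417.65, 628.86, 774.37, 582.68, 438.49, 0.00 m³/s; ΣQ_DR = 3369 m³/s.
V = ΣQ_DR · Δt = 3369 × 10800 s = 3.639 × 10^7 m³.
Over A = 1510 km², depth = V / A = 24.1 mm.

d ≈ 24.1 mm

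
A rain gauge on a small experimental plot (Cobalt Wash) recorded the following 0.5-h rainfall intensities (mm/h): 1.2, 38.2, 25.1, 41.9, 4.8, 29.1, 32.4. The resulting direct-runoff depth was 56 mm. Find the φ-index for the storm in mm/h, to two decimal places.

φ ≈ 10.94 mm/h

Only the 5 blocks with intensity above φ contribute runoff: 38.2, 25.1, 41.9, 29.1, 32.4 mm/h.
Σ(I−φ)·Δt = d  ⇒  (38.2+25.1+41.9+29.1+32.4 − 5φ)·0.5 = 56
φ = (166.7 − 56/0.5) / 5 = 10.94 mm/h.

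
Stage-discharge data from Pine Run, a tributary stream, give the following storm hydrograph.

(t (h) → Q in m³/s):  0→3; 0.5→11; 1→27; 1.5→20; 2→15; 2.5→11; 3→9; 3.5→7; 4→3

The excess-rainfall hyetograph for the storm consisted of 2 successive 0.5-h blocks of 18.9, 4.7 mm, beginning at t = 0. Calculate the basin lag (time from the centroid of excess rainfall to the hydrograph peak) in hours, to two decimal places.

Centroid of excess rainfall: t_c = Σ P_i·t̄_i / ΣP_i = 0.3496 h (block centres at 0.25, 0.75 h).
Hydrograph peak occurs at t = 1 h, so basin lag t_L = 1 − 0.3496 = 0.65 h.

t_L ≈ 0.65 h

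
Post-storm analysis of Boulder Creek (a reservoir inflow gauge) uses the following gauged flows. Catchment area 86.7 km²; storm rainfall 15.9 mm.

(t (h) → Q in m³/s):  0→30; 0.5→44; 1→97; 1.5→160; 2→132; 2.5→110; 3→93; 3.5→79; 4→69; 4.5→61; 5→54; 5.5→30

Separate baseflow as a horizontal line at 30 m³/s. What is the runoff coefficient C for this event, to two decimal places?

ΣQ_DR = 599.0 m³/s; V = ΣQ_DR·Δt = 1.078 × 10^6 m³.
Runoff depth d = V / A = 12.44 mm.
C = d / P = 12.44 / 15.9 = 0.78.

C ≈ 0.78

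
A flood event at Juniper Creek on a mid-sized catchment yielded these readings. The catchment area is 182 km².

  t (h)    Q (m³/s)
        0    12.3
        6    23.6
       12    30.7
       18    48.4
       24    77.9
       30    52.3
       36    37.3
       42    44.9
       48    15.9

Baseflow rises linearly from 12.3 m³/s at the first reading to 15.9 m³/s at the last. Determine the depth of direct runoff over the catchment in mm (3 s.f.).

Direct runoff: 0.00, 10.85, 17.50, 34.75, 63.80, 37.75, 22.30, 29.45, 0.00 m³/s; ΣQ_DR = 216.4 m³/s.
V = ΣQ_DR · Δt = 216.4 × 21600 s = 4.674 × 10^6 m³.
Over A = 182 km², depth = V / A = 25.7 mm.

d ≈ 25.7 mm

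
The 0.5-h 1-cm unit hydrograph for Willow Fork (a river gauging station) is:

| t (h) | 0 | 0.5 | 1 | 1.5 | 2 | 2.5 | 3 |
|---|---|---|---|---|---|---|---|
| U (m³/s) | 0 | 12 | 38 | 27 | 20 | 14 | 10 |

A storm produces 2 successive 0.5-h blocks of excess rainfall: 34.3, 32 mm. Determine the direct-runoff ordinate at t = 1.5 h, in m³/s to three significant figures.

By discrete convolution, Q_j = Σ (P_i / 10 mm) · U_{j−i}.
At t = 1.5 h (j=3): Q = (34.3/10)·27 + (32/10)·38 = 214 m³/s.

Q ≈ 214 m³/s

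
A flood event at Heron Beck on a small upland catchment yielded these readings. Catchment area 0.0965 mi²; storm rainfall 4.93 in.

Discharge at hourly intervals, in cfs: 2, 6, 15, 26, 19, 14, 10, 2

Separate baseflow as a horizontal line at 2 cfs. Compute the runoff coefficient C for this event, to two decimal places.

ΣQ_DR = 78.00 cfs; V = ΣQ_DR·Δt = 2.808 × 10^5 ft³.
Runoff depth d = V / A = 1.253 in.
C = d / P = 1.253 / 4.93 = 0.25.

C ≈ 0.25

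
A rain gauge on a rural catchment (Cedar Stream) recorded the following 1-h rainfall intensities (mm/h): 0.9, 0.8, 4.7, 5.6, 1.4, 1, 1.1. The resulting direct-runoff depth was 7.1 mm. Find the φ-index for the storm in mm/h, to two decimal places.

φ ≈ 1.60 mm/h

Only the 2 blocks with intensity above φ contribute runoff: 4.7, 5.6 mm/h.
Σ(I−φ)·Δt = d  ⇒  (4.7+5.6 − 2φ)·1 = 7.1
φ = (10.30 − 7.1/1) / 2 = 1.60 mm/h.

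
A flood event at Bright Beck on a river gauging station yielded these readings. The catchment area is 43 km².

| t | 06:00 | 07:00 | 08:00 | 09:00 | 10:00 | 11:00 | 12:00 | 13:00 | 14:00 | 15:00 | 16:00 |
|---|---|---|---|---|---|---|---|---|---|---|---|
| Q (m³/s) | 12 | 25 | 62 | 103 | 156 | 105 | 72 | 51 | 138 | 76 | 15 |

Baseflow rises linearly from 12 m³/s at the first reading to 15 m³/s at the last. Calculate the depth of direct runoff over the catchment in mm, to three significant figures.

d ≈ 55.8 mm

Direct runoff: 0.00, 12.70, 49.40, 90.10, 142.80, 91.50, 58.20, 36.90, 123.60, 61.30, 0.00 m³/s; ΣQ_DR = 666.5 m³/s.
V = ΣQ_DR · Δt = 666.5 × 3600 s = 2.399 × 10^6 m³.
Over A = 43 km², depth = V / A = 55.8 mm.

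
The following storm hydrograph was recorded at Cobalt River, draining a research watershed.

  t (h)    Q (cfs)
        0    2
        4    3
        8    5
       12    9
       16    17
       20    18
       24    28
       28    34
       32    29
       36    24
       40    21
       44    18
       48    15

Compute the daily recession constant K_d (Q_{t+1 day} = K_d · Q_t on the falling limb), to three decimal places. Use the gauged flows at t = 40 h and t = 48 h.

K_d ≈ 0.364

Between t = 40 h and t = 48 h the flow falls from 21 to 15 cfs over 2×4 h = 8 h.
Per-interval ratio K = (15/21)^(1/2) = 0.8452; K_d = K^(24/4) = 0.364.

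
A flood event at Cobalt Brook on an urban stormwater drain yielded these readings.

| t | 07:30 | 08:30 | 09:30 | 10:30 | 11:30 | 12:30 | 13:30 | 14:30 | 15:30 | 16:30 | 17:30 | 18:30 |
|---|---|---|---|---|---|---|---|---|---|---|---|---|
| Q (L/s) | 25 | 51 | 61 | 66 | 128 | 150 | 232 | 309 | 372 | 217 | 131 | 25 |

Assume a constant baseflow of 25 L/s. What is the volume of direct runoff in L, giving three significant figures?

V ≈ 5.28 × 10^6 L

Direct-runoff ordinates (Q − Q_b): 0.0, 26.0, 36.0, 41.0, 103.0, 125.0, 207.0, 284.0, 347.0, 192.0, 106.0, 0.0 L/s.
ΣQ_DR = 1467 L/s.
With Δt = 1 h = 3600 s, V = ΣQ_DR · Δt = 1467 × 3600 = 5.28 × 10^6 L.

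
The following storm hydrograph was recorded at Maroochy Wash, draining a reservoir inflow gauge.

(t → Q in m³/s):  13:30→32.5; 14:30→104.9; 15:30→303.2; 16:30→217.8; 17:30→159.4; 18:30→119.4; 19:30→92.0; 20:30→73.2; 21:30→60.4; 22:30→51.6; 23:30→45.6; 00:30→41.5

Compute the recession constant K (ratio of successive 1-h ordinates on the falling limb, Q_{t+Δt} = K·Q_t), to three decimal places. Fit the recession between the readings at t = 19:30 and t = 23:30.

K ≈ 0.839

Using the recession-limb readings at t = 19:30 and t = 23:30: Q falls from 92.0 to 45.6 m³/s over 4 intervals.
K = (Q₂/Q₁)^(1/4) = (45.6/92.0)^(1/4) = 0.839.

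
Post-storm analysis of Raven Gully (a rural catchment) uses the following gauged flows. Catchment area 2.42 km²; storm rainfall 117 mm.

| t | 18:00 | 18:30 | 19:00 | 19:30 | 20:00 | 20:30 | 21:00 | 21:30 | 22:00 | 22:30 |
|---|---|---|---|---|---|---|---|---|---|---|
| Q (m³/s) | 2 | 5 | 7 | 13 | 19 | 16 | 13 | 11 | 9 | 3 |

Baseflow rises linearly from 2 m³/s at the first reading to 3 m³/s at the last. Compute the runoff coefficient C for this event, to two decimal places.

ΣQ_DR = 73.00 m³/s; V = ΣQ_DR·Δt = 1.314 × 10^5 m³.
Runoff depth d = V / A = 54.30 mm.
C = d / P = 54.30 / 117 = 0.46.

C ≈ 0.46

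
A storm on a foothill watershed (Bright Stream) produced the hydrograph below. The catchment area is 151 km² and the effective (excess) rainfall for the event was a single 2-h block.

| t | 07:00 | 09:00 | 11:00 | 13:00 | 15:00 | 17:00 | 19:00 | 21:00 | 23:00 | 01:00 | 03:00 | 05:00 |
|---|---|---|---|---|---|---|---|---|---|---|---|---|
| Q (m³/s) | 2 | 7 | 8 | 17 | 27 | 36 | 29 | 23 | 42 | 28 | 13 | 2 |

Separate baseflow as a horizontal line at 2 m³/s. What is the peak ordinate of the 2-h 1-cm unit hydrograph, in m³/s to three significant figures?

Direct runoff: 0.0, 5.0, 6.0, 15.0, 25.0, 34.0, 27.0, 21.0, 40.0, 26.0, 11.0, 0.0 m³/s; ΣQ_DR = 210.0 m³/s, peak = 40.0 m³/s.
Runoff depth d = ΣQ_DR·Δt / A = 210.0 × 7200 / (151 km²) = 10.01 mm.
The 1-cm UH is the DRH scaled by (10 mm)/d, so U_p = 40.0 × 10/10.01 = 39.9 m³/s.

U_p ≈ 39.9 m³/s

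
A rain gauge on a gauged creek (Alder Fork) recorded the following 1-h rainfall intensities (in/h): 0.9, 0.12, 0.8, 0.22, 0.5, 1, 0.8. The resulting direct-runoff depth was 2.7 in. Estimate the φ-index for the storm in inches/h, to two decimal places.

φ ≈ 0.26 in/h

Only the 5 blocks with intensity above φ contribute runoff: 0.9, 0.8, 0.5, 1, 0.8 in/h.
Σ(I−φ)·Δt = d  ⇒  (0.9+0.8+0.5+1+0.8 − 5φ)·1 = 2.7
φ = (4.000 − 2.7/1) / 5 = 0.26 in/h.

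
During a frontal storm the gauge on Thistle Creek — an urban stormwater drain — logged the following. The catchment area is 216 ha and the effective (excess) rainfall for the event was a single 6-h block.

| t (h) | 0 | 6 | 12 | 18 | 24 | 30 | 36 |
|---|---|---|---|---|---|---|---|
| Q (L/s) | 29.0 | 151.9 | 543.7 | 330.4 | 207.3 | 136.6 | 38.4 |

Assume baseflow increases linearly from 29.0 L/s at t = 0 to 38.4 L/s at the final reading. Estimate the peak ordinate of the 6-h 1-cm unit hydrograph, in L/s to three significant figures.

Direct runoff: 0.00, 121.33, 511.57, 296.70, 172.03, 99.77, 0.00 L/s; ΣQ_DR = 1201 L/s, peak = 511.57 L/s.
Runoff depth d = ΣQ_DR·Δt / A = 1201 × 21600 / (216 ha) = 12.01 mm.
The 1-cm UH is the DRH scaled by (10 mm)/d, so U_p = 511.57 × 10/12.01 = 426 L/s.

U_p ≈ 426 L/s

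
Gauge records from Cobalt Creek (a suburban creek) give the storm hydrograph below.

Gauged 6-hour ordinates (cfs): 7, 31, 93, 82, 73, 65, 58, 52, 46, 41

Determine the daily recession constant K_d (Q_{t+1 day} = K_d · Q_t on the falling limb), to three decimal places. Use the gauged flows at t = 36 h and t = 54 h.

K_d ≈ 0.630

Between t = 36 h and t = 54 h the flow falls from 58 to 41 cfs over 3×6 h = 18 h.
Per-interval ratio K = (41/58)^(1/3) = 0.8908; K_d = K^(24/6) = 0.630.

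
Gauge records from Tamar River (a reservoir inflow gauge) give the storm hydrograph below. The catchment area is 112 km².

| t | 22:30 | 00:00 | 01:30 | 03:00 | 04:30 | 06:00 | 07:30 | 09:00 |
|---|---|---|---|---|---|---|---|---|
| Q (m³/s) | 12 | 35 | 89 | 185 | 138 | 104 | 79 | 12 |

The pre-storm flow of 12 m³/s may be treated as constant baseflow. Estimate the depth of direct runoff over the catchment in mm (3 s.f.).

d ≈ 26.9 mm

Direct runoff: 0.0, 23.0, 77.0, 173.0, 126.0, 92.0, 67.0, 0.0 m³/s; ΣQ_DR = 558.0 m³/s.
V = ΣQ_DR · Δt = 558.0 × 5400 s = 3.013 × 10^6 m³.
Over A = 112 km², depth = V / A = 26.9 mm.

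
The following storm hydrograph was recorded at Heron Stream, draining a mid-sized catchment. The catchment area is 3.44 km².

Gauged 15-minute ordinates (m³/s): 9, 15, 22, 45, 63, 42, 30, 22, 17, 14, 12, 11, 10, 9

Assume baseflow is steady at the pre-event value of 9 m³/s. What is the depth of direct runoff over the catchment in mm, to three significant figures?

Direct runoff: 0.0, 6.0, 13.0, 36.0, 54.0, 33.0, 21.0, 13.0, 8.0, 5.0, 3.0, 2.0, 1.0, 0.0 m³/s; ΣQ_DR = 195.0 m³/s.
V = ΣQ_DR · Δt = 195.0 × 900 s = 1.755 × 10^5 m³.
Over A = 3.44 km², depth = V / A = 51.0 mm.

d ≈ 51.0 mm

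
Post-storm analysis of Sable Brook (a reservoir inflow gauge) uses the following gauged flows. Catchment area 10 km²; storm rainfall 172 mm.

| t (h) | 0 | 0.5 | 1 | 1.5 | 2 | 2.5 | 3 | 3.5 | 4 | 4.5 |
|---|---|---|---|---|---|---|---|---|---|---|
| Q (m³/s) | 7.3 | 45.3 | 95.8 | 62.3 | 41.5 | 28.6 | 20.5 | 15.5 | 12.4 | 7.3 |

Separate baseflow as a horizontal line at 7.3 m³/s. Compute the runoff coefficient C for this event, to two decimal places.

ΣQ_DR = 263.5 m³/s; V = ΣQ_DR·Δt = 4.743 × 10^5 m³.
Runoff depth d = V / A = 47.43 mm.
C = d / P = 47.43 / 172 = 0.28.

C ≈ 0.28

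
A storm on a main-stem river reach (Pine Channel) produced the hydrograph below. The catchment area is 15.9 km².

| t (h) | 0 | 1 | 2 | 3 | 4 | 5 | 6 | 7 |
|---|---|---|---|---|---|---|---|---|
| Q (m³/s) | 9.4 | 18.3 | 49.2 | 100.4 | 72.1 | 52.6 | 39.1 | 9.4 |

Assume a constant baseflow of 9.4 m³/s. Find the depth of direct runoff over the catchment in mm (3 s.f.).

Direct runoff: 0.0, 8.9, 39.8, 91.0, 62.7, 43.2, 29.7, 0.0 m³/s; ΣQ_DR = 275.3 m³/s.
V = ΣQ_DR · Δt = 275.3 × 3600 s = 9.911 × 10^5 m³.
Over A = 15.9 km², depth = V / A = 62.3 mm.

d ≈ 62.3 mm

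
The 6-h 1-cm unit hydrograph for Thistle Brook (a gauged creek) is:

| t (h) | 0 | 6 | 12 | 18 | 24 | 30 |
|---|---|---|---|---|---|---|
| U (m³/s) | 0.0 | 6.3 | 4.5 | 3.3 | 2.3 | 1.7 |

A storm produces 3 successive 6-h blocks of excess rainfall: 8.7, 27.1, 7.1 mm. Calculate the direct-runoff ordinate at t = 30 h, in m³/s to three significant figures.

By discrete convolution, Q_j = Σ (P_i / 10 mm) · U_{j−i}.
At t = 30 h (j=5): Q = (8.7/10)·1.7 + (27.1/10)·2.3 + (7.1/10)·3.3 = 10.1 m³/s.

Q ≈ 10.1 m³/s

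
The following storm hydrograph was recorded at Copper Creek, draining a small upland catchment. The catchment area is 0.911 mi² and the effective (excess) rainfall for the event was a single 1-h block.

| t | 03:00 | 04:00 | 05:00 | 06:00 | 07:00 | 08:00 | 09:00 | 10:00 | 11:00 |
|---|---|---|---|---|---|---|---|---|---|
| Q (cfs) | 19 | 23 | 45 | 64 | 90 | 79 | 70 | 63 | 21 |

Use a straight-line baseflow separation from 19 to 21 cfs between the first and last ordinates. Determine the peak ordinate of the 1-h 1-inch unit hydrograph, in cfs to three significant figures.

Direct runoff: 0.00, 3.75, 25.50, 44.25, 70.00, 58.75, 49.50, 42.25, 0.00 cfs; ΣQ_DR = 294.0 cfs, peak = 70.00 cfs.
Runoff depth d = ΣQ_DR·Δt / A = 294.0 × 3600 / (0.911 mi²) = 0.5001 in.
The 1-inch UH is the DRH scaled by (1 in)/d, so U_p = 70.00 × 1/0.5001 = 140 cfs.

U_p ≈ 140 cfs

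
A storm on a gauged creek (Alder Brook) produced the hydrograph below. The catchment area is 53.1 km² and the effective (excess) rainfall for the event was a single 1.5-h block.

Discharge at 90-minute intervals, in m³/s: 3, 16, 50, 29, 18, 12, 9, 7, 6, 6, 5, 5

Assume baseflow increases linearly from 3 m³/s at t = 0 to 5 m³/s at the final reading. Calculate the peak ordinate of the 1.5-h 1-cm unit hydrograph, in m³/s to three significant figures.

Direct runoff: 0.00, 12.82, 46.64, 25.45, 14.27, 8.09, 4.91, 2.73, 1.55, 1.36, 0.18, 0.00 m³/s; ΣQ_DR = 118.0 m³/s, peak = 46.64 m³/s.
Runoff depth d = ΣQ_DR·Δt / A = 118.0 × 5400 / (53.1 km²) = 12.00 mm.
The 1-cm UH is the DRH scaled by (10 mm)/d, so U_p = 46.64 × 10/12.00 = 38.9 m³/s.

U_p ≈ 38.9 m³/s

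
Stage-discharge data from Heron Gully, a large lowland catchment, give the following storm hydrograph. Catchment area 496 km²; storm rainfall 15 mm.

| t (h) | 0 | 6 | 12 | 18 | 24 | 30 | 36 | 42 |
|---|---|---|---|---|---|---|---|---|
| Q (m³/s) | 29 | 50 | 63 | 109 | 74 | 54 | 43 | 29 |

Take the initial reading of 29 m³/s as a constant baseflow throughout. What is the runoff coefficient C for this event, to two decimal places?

C ≈ 0.64

ΣQ_DR = 219.0 m³/s; V = ΣQ_DR·Δt = 4.730 × 10^6 m³.
Runoff depth d = V / A = 9.537 mm.
C = d / P = 9.537 / 15 = 0.64.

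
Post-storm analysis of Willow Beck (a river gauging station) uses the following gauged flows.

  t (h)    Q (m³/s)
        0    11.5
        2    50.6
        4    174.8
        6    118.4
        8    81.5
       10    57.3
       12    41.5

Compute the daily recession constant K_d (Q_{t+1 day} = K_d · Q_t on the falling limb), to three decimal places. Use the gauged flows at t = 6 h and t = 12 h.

Between t = 6 h and t = 12 h the flow falls from 118.4 to 41.5 m³/s over 3×2 h = 6 h.
Per-interval ratio K = (41.5/118.4)^(1/3) = 0.7051; K_d = K^(24/2) = 0.015.

K_d ≈ 0.015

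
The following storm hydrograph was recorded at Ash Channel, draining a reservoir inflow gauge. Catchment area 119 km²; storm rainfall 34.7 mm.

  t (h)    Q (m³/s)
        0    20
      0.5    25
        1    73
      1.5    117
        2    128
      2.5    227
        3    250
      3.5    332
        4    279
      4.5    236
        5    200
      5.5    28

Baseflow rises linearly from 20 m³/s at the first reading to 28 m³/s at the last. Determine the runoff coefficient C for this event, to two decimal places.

ΣQ_DR = 1627 m³/s; V = ΣQ_DR·Δt = 2.929 × 10^6 m³.
Runoff depth d = V / A = 24.61 mm.
C = d / P = 24.61 / 34.7 = 0.71.

C ≈ 0.71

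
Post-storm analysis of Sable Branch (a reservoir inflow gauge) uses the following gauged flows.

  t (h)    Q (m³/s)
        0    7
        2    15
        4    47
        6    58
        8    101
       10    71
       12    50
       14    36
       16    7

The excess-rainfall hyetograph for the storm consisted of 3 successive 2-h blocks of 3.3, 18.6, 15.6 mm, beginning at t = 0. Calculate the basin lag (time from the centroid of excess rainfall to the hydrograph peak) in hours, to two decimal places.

t_L ≈ 4.34 h

Centroid of excess rainfall: t_c = Σ P_i·t̄_i / ΣP_i = 3.6560 h (block centres at 1, 3, 5 h).
Hydrograph peak occurs at t = 8 h, so basin lag t_L = 8 − 3.6560 = 4.34 h.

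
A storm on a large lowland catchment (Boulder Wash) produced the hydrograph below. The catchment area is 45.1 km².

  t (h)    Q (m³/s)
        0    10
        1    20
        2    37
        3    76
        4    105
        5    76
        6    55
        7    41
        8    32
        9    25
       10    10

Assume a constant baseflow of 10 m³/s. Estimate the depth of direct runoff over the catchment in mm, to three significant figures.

Direct runoff: 0.0, 10.0, 27.0, 66.0, 95.0, 66.0, 45.0, 31.0, 22.0, 15.0, 0.0 m³/s; ΣQ_DR = 377.0 m³/s.
V = ΣQ_DR · Δt = 377.0 × 3600 s = 1.357 × 10^6 m³.
Over A = 45.1 km², depth = V / A = 30.1 mm.

d ≈ 30.1 mm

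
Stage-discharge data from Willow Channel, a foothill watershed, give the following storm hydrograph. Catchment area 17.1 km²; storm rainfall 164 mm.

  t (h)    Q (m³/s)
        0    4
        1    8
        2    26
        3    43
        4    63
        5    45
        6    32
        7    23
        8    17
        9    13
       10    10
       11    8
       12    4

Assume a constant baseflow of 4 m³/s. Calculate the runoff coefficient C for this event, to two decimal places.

C ≈ 0.31

ΣQ_DR = 244.0 m³/s; V = ΣQ_DR·Δt = 8.784 × 10^5 m³.
Runoff depth d = V / A = 51.37 mm.
C = d / P = 51.37 / 164 = 0.31.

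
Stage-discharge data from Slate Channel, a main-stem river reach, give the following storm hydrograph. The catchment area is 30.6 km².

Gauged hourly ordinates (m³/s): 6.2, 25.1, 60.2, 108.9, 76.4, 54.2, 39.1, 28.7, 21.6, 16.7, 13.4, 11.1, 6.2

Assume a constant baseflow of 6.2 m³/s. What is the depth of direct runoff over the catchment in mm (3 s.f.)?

d ≈ 45.6 mm

Direct runoff: 0.0, 18.9, 54.0, 102.7, 70.2, 48.0, 32.9, 22.5, 15.4, 10.5, 7.2, 4.9, 0.0 m³/s; ΣQ_DR = 387.2 m³/s.
V = ΣQ_DR · Δt = 387.2 × 3600 s = 1.394 × 10^6 m³.
Over A = 30.6 km², depth = V / A = 45.6 mm.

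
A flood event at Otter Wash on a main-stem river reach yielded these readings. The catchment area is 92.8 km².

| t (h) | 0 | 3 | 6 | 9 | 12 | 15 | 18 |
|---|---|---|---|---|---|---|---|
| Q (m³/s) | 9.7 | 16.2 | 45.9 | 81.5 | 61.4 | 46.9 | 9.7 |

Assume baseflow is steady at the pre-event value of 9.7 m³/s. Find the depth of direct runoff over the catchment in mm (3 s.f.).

Direct runoff: 0.0, 6.5, 36.2, 71.8, 51.7, 37.2, 0.0 m³/s; ΣQ_DR = 203.4 m³/s.
V = ΣQ_DR · Δt = 203.4 × 10800 s = 2.197 × 10^6 m³.
Over A = 92.8 km², depth = V / A = 23.7 mm.

d ≈ 23.7 mm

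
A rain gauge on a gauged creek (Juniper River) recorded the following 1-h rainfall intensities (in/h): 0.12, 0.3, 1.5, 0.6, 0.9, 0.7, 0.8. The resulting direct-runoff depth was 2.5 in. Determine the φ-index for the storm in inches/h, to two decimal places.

Only the 5 blocks with intensity above φ contribute runoff: 1.5, 0.6, 0.9, 0.7, 0.8 in/h.
Σ(I−φ)·Δt = d  ⇒  (1.5+0.6+0.9+0.7+0.8 − 5φ)·1 = 2.5
φ = (4.500 − 2.5/1) / 5 = 0.40 in/h.

φ ≈ 0.40 in/h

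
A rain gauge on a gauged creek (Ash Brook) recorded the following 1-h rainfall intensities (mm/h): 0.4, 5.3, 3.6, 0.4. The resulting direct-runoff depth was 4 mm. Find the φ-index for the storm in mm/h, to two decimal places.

φ ≈ 2.45 mm/h

Only the 2 blocks with intensity above φ contribute runoff: 5.3, 3.6 mm/h.
Σ(I−φ)·Δt = d  ⇒  (5.3+3.6 − 2φ)·1 = 4
φ = (8.900 − 4/1) / 2 = 2.45 mm/h.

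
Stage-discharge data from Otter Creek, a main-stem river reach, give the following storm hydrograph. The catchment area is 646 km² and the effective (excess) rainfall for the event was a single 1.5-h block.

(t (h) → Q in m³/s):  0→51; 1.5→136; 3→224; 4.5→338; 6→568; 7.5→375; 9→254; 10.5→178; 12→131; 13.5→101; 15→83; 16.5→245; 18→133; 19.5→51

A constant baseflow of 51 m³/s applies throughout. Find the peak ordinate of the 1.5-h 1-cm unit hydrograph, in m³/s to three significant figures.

Direct runoff: 0.0, 85.0, 173.0, 287.0, 517.0, 324.0, 203.0, 127.0, 80.0, 50.0, 32.0, 194.0, 82.0, 0.0 m³/s; ΣQ_DR = 2154 m³/s, peak = 517.0 m³/s.
Runoff depth d = ΣQ_DR·Δt / A = 2154 × 5400 / (646 km²) = 18.01 mm.
The 1-cm UH is the DRH scaled by (10 mm)/d, so U_p = 517.0 × 10/18.01 = 287 m³/s.

U_p ≈ 287 m³/s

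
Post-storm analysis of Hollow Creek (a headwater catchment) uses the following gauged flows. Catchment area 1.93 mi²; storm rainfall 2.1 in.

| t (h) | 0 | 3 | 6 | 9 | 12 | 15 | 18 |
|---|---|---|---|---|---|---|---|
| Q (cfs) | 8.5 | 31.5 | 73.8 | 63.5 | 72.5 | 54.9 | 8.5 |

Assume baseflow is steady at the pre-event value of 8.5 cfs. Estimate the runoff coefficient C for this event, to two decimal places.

C ≈ 0.29

ΣQ_DR = 253.7 cfs; V = ΣQ_DR·Δt = 2.740 × 10^6 ft³.
Runoff depth d = V / A = 0.6111 in.
C = d / P = 0.6111 / 2.1 = 0.29.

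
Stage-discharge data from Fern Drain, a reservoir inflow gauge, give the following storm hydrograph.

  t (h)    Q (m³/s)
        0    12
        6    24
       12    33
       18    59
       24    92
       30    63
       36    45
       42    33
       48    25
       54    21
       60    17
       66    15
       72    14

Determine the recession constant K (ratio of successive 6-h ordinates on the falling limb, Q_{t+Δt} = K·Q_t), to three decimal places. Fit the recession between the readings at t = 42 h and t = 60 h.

K ≈ 0.802

Using the recession-limb readings at t = 42 h and t = 60 h: Q falls from 33 to 17 m³/s over 3 intervals.
K = (Q₂/Q₁)^(1/3) = (17/33)^(1/3) = 0.802.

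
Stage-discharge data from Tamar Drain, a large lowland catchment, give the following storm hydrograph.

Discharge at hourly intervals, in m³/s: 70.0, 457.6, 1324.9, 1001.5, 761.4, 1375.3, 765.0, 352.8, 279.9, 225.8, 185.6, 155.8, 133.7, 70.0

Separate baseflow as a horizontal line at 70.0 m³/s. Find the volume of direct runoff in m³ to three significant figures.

V ≈ 2.22 × 10^7 m³

Direct-runoff ordinates (Q − Q_b): 0.0, 387.6, 1254.9, 931.5, 691.4, 1305.3, 695.0, 282.8, 209.9, 155.8, 115.6, 85.8, 63.7, 0.0 m³/s.
ΣQ_DR = 6179 m³/s.
With Δt = 1 h = 3600 s, V = ΣQ_DR · Δt = 6179 × 3600 = 2.22 × 10^7 m³.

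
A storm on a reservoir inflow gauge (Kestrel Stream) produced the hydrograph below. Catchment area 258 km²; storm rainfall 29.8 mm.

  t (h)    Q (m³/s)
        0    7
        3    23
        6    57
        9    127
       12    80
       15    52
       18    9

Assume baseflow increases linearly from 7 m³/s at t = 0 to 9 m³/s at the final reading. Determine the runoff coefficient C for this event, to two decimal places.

C ≈ 0.42

ΣQ_DR = 299.0 m³/s; V = ΣQ_DR·Δt = 3.229 × 10^6 m³.
Runoff depth d = V / A = 12.52 mm.
C = d / P = 12.52 / 29.8 = 0.42.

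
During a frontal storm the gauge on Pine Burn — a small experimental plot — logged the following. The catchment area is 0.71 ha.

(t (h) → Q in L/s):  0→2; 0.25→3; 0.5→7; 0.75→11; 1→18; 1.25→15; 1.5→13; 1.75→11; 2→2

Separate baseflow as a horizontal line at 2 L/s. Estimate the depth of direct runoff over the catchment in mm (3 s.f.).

d ≈ 8.11 mm

Direct runoff: 0.0, 1.0, 5.0, 9.0, 16.0, 13.0, 11.0, 9.0, 0.0 L/s; ΣQ_DR = 64.00 L/s.
V = ΣQ_DR · Δt = 64.00 × 900 s = 57600 L.
Over A = 0.71 ha, depth = V / A = 8.11 mm.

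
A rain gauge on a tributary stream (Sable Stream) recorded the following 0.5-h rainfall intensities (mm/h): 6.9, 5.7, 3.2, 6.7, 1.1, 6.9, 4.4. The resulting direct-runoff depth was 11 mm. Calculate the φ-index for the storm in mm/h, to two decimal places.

φ ≈ 1.97 mm/h

Only the 6 blocks with intensity above φ contribute runoff: 6.9, 5.7, 3.2, 6.7, 6.9, 4.4 mm/h.
Σ(I−φ)·Δt = d  ⇒  (6.9+5.7+3.2+6.7+6.9+4.4 − 6φ)·0.5 = 11
φ = (33.80 − 11/0.5) / 6 = 1.97 mm/h.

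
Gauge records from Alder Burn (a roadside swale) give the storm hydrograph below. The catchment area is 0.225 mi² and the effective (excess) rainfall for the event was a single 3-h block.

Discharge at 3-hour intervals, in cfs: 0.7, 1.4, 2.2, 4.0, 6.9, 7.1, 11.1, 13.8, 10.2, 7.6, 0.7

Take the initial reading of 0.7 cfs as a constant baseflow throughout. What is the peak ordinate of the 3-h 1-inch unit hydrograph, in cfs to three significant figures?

U_p ≈ 10.9 cfs

Direct runoff: 0.0, 0.7, 1.5, 3.3, 6.2, 6.4, 10.4, 13.1, 9.5, 6.9, 0.0 cfs; ΣQ_DR = 58.00 cfs, peak = 13.1 cfs.
Runoff depth d = ΣQ_DR·Δt / A = 58.00 × 10800 / (0.225 mi²) = 1.198 in.
The 1-inch UH is the DRH scaled by (1 in)/d, so U_p = 13.1 × 1/1.198 = 10.9 cfs.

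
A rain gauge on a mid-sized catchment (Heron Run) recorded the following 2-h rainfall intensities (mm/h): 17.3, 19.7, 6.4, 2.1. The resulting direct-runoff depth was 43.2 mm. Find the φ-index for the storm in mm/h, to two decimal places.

φ ≈ 7.70 mm/h

Only the 2 blocks with intensity above φ contribute runoff: 17.3, 19.7 mm/h.
Σ(I−φ)·Δt = d  ⇒  (17.3+19.7 − 2φ)·2 = 43.2
φ = (37.00 − 43.2/2) / 2 = 7.70 mm/h.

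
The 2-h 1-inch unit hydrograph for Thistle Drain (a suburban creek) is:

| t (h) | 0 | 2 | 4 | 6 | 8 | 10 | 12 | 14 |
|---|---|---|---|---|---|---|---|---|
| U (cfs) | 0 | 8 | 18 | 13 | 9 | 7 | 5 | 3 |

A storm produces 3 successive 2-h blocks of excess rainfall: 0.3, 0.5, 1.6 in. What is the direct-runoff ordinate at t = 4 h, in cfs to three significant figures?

By discrete convolution, Q_j = Σ (P_i / 1 in) · U_{j−i}.
At t = 4 h (j=2): Q = (0.3/1)·18 + (0.5/1)·8 + (1.6/1)·0 = 9.40 cfs.

Q ≈ 9.40 cfs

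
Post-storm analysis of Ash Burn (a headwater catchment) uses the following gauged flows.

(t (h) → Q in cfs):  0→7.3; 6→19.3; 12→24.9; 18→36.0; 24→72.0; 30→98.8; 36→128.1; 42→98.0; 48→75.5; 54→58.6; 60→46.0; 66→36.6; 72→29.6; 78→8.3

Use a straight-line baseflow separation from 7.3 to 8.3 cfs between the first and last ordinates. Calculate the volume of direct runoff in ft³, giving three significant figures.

Direct-runoff ordinates (Q − Q_b): 0.00, 11.92, 17.45, 28.47, 64.39, 91.12, 120.34, 90.16, 67.58, 50.61, 37.93, 28.45, 21.38, 0.00 cfs.
ΣQ_DR = 629.8 cfs.
With Δt = 6 h = 21600 s, V = ΣQ_DR · Δt = 629.8 × 21600 = 1.36 × 10^7 ft³.

V ≈ 1.36 × 10^7 ft³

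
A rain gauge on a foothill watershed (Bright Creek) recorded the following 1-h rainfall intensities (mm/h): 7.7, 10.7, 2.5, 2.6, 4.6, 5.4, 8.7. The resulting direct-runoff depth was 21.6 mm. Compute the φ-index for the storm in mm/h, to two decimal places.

φ ≈ 3.10 mm/h

Only the 5 blocks with intensity above φ contribute runoff: 7.7, 10.7, 4.6, 5.4, 8.7 mm/h.
Σ(I−φ)·Δt = d  ⇒  (7.7+10.7+4.6+5.4+8.7 − 5φ)·1 = 21.6
φ = (37.10 − 21.6/1) / 5 = 3.10 mm/h.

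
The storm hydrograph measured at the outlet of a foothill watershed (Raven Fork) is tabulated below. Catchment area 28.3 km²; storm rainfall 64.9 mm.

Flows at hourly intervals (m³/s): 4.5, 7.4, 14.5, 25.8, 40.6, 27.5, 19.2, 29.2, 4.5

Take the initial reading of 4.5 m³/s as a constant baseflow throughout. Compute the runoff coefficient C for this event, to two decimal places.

ΣQ_DR = 132.7 m³/s; V = ΣQ_DR·Δt = 4.777 × 10^5 m³.
Runoff depth d = V / A = 16.88 mm.
C = d / P = 16.88 / 64.9 = 0.26.

C ≈ 0.26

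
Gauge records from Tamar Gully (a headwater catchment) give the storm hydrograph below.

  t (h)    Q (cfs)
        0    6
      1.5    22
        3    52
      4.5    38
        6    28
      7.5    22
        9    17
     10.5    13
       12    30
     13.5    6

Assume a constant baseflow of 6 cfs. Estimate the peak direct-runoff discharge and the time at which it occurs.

Subtracting baseflow gives direct-runoff ordinates: 0.0, 16.0, 46.0, 32.0, 22.0, 16.0, 11.0, 7.0, 24.0, 0.0 cfs.
The maximum is 46.0 cfs, occurring at the reading for t = 3 h.

Q_p = 46.0 cfs at t = 3 h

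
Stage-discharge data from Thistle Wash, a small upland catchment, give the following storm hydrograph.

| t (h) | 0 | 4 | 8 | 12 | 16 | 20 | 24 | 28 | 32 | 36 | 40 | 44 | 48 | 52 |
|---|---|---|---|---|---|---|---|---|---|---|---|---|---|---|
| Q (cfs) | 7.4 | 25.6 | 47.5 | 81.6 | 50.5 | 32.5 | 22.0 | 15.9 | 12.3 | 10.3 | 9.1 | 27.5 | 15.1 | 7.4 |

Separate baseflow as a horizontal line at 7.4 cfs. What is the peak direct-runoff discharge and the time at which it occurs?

Subtracting baseflow gives direct-runoff ordinates: 0.0, 18.2, 40.1, 74.2, 43.1, 25.1, 14.6, 8.5, 4.9, 2.9, 1.7, 20.1, 7.7, 0.0 cfs.
The maximum is 74.2 cfs, occurring at the reading for t = 12 h.

Q_p = 74.2 cfs at t = 12 h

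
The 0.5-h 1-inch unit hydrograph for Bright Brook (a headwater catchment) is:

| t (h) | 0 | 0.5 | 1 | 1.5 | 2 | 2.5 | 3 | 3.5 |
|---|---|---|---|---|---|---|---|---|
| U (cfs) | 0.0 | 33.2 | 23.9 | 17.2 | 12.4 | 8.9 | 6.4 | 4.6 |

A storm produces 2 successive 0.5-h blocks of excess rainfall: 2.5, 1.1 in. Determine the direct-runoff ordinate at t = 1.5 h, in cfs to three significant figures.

By discrete convolution, Q_j = Σ (P_i / 1 in) · U_{j−i}.
At t = 1.5 h (j=3): Q = (2.5/1)·17.2 + (1.1/1)·23.9 = 69.3 cfs.

Q ≈ 69.3 cfs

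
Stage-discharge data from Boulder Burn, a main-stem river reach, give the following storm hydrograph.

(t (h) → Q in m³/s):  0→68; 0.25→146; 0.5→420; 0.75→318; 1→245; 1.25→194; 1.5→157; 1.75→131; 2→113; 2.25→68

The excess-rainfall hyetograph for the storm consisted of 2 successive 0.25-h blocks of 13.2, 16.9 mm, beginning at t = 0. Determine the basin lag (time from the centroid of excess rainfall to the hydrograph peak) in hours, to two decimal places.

t_L ≈ 0.23 h

Centroid of excess rainfall: t_c = Σ P_i·t̄_i / ΣP_i = 0.2654 h (block centres at 0.125, 0.375 h).
Hydrograph peak occurs at t = 0.5 h, so basin lag t_L = 0.5 − 0.2654 = 0.23 h.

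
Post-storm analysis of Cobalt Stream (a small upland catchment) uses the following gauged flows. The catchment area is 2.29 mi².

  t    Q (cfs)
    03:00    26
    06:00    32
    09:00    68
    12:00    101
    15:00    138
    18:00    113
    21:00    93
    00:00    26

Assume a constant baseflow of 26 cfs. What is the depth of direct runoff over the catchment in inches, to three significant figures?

Direct runoff: 0.0, 6.0, 42.0, 75.0, 112.0, 87.0, 67.0, 0.0 cfs; ΣQ_DR = 389.0 cfs.
V = ΣQ_DR · Δt = 389.0 × 10800 s = 4.201 × 10^6 ft³.
Over A = 2.29 mi², depth = V / A = 0.790 in.

d ≈ 0.790 in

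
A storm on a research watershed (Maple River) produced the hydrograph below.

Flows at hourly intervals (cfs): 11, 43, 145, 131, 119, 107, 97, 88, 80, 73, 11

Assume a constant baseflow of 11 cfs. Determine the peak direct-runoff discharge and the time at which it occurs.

Subtracting baseflow gives direct-runoff ordinates: 0.0, 32.0, 134.0, 120.0, 108.0, 96.0, 86.0, 77.0, 69.0, 62.0, 0.0 cfs.
The maximum is 134.0 cfs, occurring at the reading for t = 2 h.

Q_p = 134.0 cfs at t = 2 h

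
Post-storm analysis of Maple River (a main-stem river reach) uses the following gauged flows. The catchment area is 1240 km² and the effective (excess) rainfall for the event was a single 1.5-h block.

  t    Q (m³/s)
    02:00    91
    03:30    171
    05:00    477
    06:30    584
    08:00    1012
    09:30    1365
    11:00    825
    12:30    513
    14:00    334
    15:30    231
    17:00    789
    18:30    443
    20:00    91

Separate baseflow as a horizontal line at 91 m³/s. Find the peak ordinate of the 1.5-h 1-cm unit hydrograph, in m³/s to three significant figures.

U_p ≈ 509 m³/s

Direct runoff: 0.0, 80.0, 386.0, 493.0, 921.0, 1274.0, 734.0, 422.0, 243.0, 140.0, 698.0, 352.0, 0.0 m³/s; ΣQ_DR = 5743 m³/s, peak = 1274.0 m³/s.
Runoff depth d = ΣQ_DR·Δt / A = 5743 × 5400 / (1240 km²) = 25.01 mm.
The 1-cm UH is the DRH scaled by (10 mm)/d, so U_p = 1274.0 × 10/25.01 = 509 m³/s.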